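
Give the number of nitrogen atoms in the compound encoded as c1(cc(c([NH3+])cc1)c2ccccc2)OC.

The symbol for nitrogen appears 1 time in the SMILES.

1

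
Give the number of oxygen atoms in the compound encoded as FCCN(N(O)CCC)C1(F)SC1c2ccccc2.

The symbol for oxygen appears 1 time in the SMILES.

1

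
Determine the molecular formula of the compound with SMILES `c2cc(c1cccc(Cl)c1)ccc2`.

C12H9Cl

Heavy atoms from the SMILES: 12 C, 1 Cl.
Implicit hydrogens by atom environment:
  9 × C (aromatic): 1 H each → 9
  3 × C (aromatic): no H
  1 × Cl: no H
  Total hydrogens = 9.
Molecular formula: C12H9Cl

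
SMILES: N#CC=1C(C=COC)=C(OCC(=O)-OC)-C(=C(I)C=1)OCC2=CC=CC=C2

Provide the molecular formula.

C20H18INO5

Heavy atoms from the SMILES: 20 C, 1 I, 1 N, 5 O.
Implicit hydrogens by atom environment:
  6 × C (aromatic): 1 H each → 6
  6 × C (aromatic): no H
  5 × O: no H
  2 × C: 3 H each → 6
  2 × C: 2 H each → 4
  2 × C: 1 H each → 2
  2 × C: no H
  1 × I: no H
  1 × N: no H
  Total hydrogens = 18.
Molecular formula: C20H18INO5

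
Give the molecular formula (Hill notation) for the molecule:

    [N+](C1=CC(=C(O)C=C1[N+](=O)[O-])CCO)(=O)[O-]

Heavy atoms from the SMILES: 8 C, 2 N, 6 O.
Implicit hydrogens by atom environment:
  4 × C (aromatic): no H
  2 × C: 2 H each → 4
  2 × C (aromatic): 1 H each → 2
  2 × N (charge +1): no H
  2 × O: 1 H each → 2
  2 × O: no H
  2 × O (charge -1): no H
  Total hydrogens = 8.
Molecular formula: C8H8N2O6

C8H8N2O6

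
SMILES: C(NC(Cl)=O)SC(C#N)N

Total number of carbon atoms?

The symbol for carbon appears 4 times in the SMILES. (Cl is a single chlorine, not C + l.)

4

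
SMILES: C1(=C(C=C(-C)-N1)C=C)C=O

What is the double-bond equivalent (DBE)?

5

Molecular formula from the SMILES: C8H9NO.
DoU = (2C + 2 + N − H − X)/2 = (2·8 + 2 + 1 − 9 − 0)/2 = 10/2 = 5.
(Structurally: 1 ring(s) + 4 π bond(s) = 5.)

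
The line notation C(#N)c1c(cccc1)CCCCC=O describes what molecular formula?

C12H13NO

Heavy atoms from the SMILES: 12 C, 1 N, 1 O.
Implicit hydrogens by atom environment:
  4 × C: 2 H each → 8
  4 × C (aromatic): 1 H each → 4
  2 × C (aromatic): no H
  1 × C: 1 H
  1 × C: no H
  1 × N: no H
  1 × O: no H
  Total hydrogens = 13.
Molecular formula: C12H13NO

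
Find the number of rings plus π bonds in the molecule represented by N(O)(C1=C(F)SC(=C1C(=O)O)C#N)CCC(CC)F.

6

Molecular formula from the SMILES: C11H12F2N2O3S.
DoU = (2C + 2 + N − H − X)/2 = (2·11 + 2 + 2 − 12 − 2)/2 = 12/2 = 6.
(Structurally: 1 ring(s) + 5 π bond(s) = 6.)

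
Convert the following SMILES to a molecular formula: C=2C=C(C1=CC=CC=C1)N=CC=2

Heavy atoms from the SMILES: 11 C, 1 N.
Implicit hydrogens by atom environment:
  9 × C (aromatic): 1 H each → 9
  2 × C (aromatic): no H
  1 × N (aromatic): no H
  Total hydrogens = 9.
Molecular formula: C11H9N

C11H9N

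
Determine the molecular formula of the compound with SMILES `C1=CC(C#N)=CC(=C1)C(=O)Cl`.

C8H4ClNO

Heavy atoms from the SMILES: 8 C, 1 Cl, 1 N, 1 O.
Implicit hydrogens by atom environment:
  4 × C (aromatic): 1 H each → 4
  2 × C (aromatic): no H
  2 × C: no H
  1 × Cl: no H
  1 × N: no H
  1 × O: no H
  Total hydrogens = 4.
Molecular formula: C8H4ClNO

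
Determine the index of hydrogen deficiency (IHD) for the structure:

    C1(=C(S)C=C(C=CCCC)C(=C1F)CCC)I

5

Molecular formula from the SMILES: C14H18FIS.
DoU = (2C + 2 + N − H − X)/2 = (2·14 + 2 + 0 − 18 − 2)/2 = 10/2 = 5.
(Structurally: 1 ring(s) + 4 π bond(s) = 5.)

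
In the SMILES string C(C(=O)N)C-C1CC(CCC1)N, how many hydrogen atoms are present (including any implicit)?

18

Hydrogens are implicit in SMILES; fill each atom to its normal valence:
  6 × C: 2 H each → 12
  2 × C: 1 H each → 2
  2 × N: 2 H each → 4
  1 × C: no H
  1 × O: no H
  Total hydrogens = 18.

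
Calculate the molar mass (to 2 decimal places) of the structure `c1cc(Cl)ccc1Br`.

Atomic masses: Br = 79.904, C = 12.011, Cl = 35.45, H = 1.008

191.45

Molecular formula: C6H4BrCl.
M = 1×79.904 + 6×12.011 + 1×35.45 + 4×1.008 = 191.45 g/mol.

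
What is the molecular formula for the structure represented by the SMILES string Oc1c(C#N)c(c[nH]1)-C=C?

Heavy atoms from the SMILES: 7 C, 2 N, 1 O.
Implicit hydrogens by atom environment:
  3 × C (aromatic): no H
  1 × C: 2 H
  1 × C (aromatic): 1 H
  1 × C: 1 H
  1 × C: no H
  1 × N (aromatic): 1 H
  1 × N: no H
  1 × O: 1 H
  Total hydrogens = 6.
Molecular formula: C7H6N2O

C7H6N2O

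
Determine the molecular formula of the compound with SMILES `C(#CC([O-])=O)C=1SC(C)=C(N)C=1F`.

Heavy atoms from the SMILES: 8 C, 1 F, 1 N, 2 O, 1 S.
Implicit hydrogens by atom environment:
  4 × C (aromatic): no H
  3 × C: no H
  1 × C: 3 H
  1 × F: no H
  1 × N: 2 H
  1 × O: no H
  1 × O (charge -1): no H
  1 × S (aromatic): no H
  Total hydrogens = 5.
Net charge -1.
Molecular formula: C8H5FNO2S-

C8H5FNO2S-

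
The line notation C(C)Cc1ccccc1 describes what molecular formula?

C9H12

Heavy atoms from the SMILES: 9 C.
Implicit hydrogens by atom environment:
  5 × C (aromatic): 1 H each → 5
  2 × C: 2 H each → 4
  1 × C: 3 H
  1 × C (aromatic): no H
  Total hydrogens = 12.
Molecular formula: C9H12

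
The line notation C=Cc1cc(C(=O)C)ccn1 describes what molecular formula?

C9H9NO

Heavy atoms from the SMILES: 9 C, 1 N, 1 O.
Implicit hydrogens by atom environment:
  3 × C (aromatic): 1 H each → 3
  2 × C (aromatic): no H
  1 × C: 3 H
  1 × C: 2 H
  1 × C: 1 H
  1 × C: no H
  1 × N (aromatic): no H
  1 × O: no H
  Total hydrogens = 9.
Molecular formula: C9H9NO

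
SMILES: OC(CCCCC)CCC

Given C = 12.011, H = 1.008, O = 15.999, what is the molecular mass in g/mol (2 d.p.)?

Molecular formula: C9H20O.
M = 9×12.011 + 20×1.008 + 1×15.999 = 144.26 g/mol.

144.26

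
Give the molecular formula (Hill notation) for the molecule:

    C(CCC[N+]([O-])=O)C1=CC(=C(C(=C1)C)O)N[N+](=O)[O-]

Heavy atoms from the SMILES: 11 C, 3 N, 5 O.
Implicit hydrogens by atom environment:
  4 × C: 2 H each → 8
  4 × C (aromatic): no H
  2 × C (aromatic): 1 H each → 2
  2 × N (charge +1): no H
  2 × O: no H
  2 × O (charge -1): no H
  1 × C: 3 H
  1 × N: 1 H
  1 × O: 1 H
  Total hydrogens = 15.
Molecular formula: C11H15N3O5

C11H15N3O5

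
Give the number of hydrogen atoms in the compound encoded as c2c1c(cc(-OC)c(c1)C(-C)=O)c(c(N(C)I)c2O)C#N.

13

Hydrogens are implicit in SMILES; fill each atom to its normal valence:
  7 × C (aromatic): no H
  3 × C: 3 H each → 9
  3 × C (aromatic): 1 H each → 3
  2 × C: no H
  2 × N: no H
  2 × O: no H
  1 × I: no H
  1 × O: 1 H
  Total hydrogens = 13.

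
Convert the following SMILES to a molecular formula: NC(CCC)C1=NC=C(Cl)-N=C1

Heavy atoms from the SMILES: 8 C, 1 Cl, 3 N.
Implicit hydrogens by atom environment:
  2 × C: 2 H each → 4
  2 × C (aromatic): 1 H each → 2
  2 × C (aromatic): no H
  2 × N (aromatic): no H
  1 × C: 3 H
  1 × C: 1 H
  1 × Cl: no H
  1 × N: 2 H
  Total hydrogens = 12.
Molecular formula: C8H12ClN3

C8H12ClN3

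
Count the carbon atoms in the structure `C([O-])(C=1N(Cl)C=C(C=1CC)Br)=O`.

The symbol for carbon appears 7 times in the SMILES. (Cl is a single chlorine, not C + l.)

7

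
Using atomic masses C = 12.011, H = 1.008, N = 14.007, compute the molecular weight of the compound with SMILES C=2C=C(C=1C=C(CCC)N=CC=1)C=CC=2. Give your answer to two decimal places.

Molecular formula: C14H15N.
M = 14×12.011 + 15×1.008 + 1×14.007 = 197.28 g/mol.

197.28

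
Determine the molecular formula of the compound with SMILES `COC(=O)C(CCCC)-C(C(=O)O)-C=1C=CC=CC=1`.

C15H20O4

Heavy atoms from the SMILES: 15 C, 4 O.
Implicit hydrogens by atom environment:
  5 × C (aromatic): 1 H each → 5
  3 × C: 2 H each → 6
  3 × O: no H
  2 × C: 3 H each → 6
  2 × C: 1 H each → 2
  2 × C: no H
  1 × C (aromatic): no H
  1 × O: 1 H
  Total hydrogens = 20.
Molecular formula: C15H20O4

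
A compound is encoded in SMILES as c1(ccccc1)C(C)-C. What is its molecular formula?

C9H12

Heavy atoms from the SMILES: 9 C.
Implicit hydrogens by atom environment:
  5 × C (aromatic): 1 H each → 5
  2 × C: 3 H each → 6
  1 × C: 1 H
  1 × C (aromatic): no H
  Total hydrogens = 12.
Molecular formula: C9H12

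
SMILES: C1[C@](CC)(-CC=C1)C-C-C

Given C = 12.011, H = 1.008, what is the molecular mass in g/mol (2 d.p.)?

138.25

Molecular formula: C10H18.
M = 10×12.011 + 18×1.008 = 138.25 g/mol.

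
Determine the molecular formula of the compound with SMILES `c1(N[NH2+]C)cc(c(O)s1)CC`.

C7H13N2OS+

Heavy atoms from the SMILES: 7 C, 2 N, 1 O, 1 S.
Implicit hydrogens by atom environment:
  3 × C (aromatic): no H
  2 × C: 3 H each → 6
  1 × C: 2 H
  1 × C (aromatic): 1 H
  1 × N (charge +1): 2 H
  1 × N: 1 H
  1 × O: 1 H
  1 × S (aromatic): no H
  Total hydrogens = 13.
Net charge +1.
Molecular formula: C7H13N2OS+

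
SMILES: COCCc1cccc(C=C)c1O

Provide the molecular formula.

Heavy atoms from the SMILES: 11 C, 2 O.
Implicit hydrogens by atom environment:
  3 × C: 2 H each → 6
  3 × C (aromatic): 1 H each → 3
  3 × C (aromatic): no H
  1 × C: 3 H
  1 × C: 1 H
  1 × O: 1 H
  1 × O: no H
  Total hydrogens = 14.
Molecular formula: C11H14O2

C11H14O2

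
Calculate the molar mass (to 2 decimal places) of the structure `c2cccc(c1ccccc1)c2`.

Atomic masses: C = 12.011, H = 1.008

154.21

Molecular formula: C12H10.
M = 12×12.011 + 10×1.008 = 154.21 g/mol.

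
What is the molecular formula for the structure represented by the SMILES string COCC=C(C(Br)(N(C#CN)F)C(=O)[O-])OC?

C9H11BrFN2O4-

Heavy atoms from the SMILES: 1 Br, 9 C, 1 F, 2 N, 4 O.
Implicit hydrogens by atom environment:
  5 × C: no H
  3 × O: no H
  2 × C: 3 H each → 6
  1 × Br: no H
  1 × C: 2 H
  1 × C: 1 H
  1 × F: no H
  1 × N: 2 H
  1 × N: no H
  1 × O (charge -1): no H
  Total hydrogens = 11.
Net charge -1.
Molecular formula: C9H11BrFN2O4-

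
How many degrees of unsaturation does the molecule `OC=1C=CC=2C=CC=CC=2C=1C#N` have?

9

Molecular formula from the SMILES: C11H7NO.
DoU = (2C + 2 + N − H − X)/2 = (2·11 + 2 + 1 − 7 − 0)/2 = 18/2 = 9.
(Structurally: 2 ring(s) + 7 π bond(s) = 9.)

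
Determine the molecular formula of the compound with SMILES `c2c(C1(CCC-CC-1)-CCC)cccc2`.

C15H22

Heavy atoms from the SMILES: 15 C.
Implicit hydrogens by atom environment:
  7 × C: 2 H each → 14
  5 × C (aromatic): 1 H each → 5
  1 × C: 3 H
  1 × C: no H
  1 × C (aromatic): no H
  Total hydrogens = 22.
Molecular formula: C15H22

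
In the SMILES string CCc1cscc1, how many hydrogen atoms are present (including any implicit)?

Hydrogens are implicit in SMILES; fill each atom to its normal valence:
  3 × C (aromatic): 1 H each → 3
  1 × C: 3 H
  1 × C: 2 H
  1 × C (aromatic): no H
  1 × S (aromatic): no H
  Total hydrogens = 8.

8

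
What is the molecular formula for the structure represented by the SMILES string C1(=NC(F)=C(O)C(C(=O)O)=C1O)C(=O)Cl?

Heavy atoms from the SMILES: 7 C, 1 Cl, 1 F, 1 N, 5 O.
Implicit hydrogens by atom environment:
  5 × C (aromatic): no H
  3 × O: 1 H each → 3
  2 × C: no H
  2 × O: no H
  1 × Cl: no H
  1 × F: no H
  1 × N (aromatic): no H
  Total hydrogens = 3.
Molecular formula: C7H3ClFNO5

C7H3ClFNO5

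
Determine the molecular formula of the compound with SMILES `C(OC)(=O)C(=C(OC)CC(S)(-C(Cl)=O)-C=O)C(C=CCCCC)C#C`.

Heavy atoms from the SMILES: 18 C, 1 Cl, 5 O, 1 S.
Implicit hydrogens by atom environment:
  6 × C: no H
  5 × C: 1 H each → 5
  5 × O: no H
  4 × C: 2 H each → 8
  3 × C: 3 H each → 9
  1 × Cl: no H
  1 × S: 1 H
  Total hydrogens = 23.
Molecular formula: C18H23ClO5S

C18H23ClO5S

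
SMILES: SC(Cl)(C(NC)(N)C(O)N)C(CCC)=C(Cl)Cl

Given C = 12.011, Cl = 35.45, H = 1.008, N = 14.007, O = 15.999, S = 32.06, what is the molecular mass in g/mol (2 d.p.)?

Molecular formula: C9H18Cl3N3OS.
M = 9×12.011 + 3×35.45 + 18×1.008 + 3×14.007 + 1×15.999 + 1×32.06 = 322.67 g/mol.

322.67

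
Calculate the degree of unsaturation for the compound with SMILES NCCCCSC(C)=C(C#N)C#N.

Molecular formula from the SMILES: C9H13N3S.
DoU = (2C + 2 + N − H − X)/2 = (2·9 + 2 + 3 − 13 − 0)/2 = 10/2 = 5.
(Structurally: 0 ring(s) + 5 π bond(s) = 5.)

5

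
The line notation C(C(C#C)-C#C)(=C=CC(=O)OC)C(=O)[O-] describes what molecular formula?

Heavy atoms from the SMILES: 11 C, 4 O.
Implicit hydrogens by atom environment:
  6 × C: no H
  4 × C: 1 H each → 4
  3 × O: no H
  1 × C: 3 H
  1 × O (charge -1): no H
  Total hydrogens = 7.
Net charge -1.
Molecular formula: C11H7O4-

C11H7O4-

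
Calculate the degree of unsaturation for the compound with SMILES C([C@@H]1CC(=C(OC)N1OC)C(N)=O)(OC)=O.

Molecular formula from the SMILES: C9H14N2O5.
DoU = (2C + 2 + N − H − X)/2 = (2·9 + 2 + 2 − 14 − 0)/2 = 8/2 = 4.
(Structurally: 1 ring(s) + 3 π bond(s) = 4.)

4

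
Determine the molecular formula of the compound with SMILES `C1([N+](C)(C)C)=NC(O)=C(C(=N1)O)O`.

C7H12N3O3+

Heavy atoms from the SMILES: 7 C, 3 N, 3 O.
Implicit hydrogens by atom environment:
  4 × C (aromatic): no H
  3 × C: 3 H each → 9
  3 × O: 1 H each → 3
  2 × N (aromatic): no H
  1 × N (charge +1): no H
  Total hydrogens = 12.
Net charge +1.
Molecular formula: C7H12N3O3+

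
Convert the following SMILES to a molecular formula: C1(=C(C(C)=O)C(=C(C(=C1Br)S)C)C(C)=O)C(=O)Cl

C12H10BrClO3S

Heavy atoms from the SMILES: 1 Br, 12 C, 1 Cl, 3 O, 1 S.
Implicit hydrogens by atom environment:
  6 × C (aromatic): no H
  3 × C: 3 H each → 9
  3 × C: no H
  3 × O: no H
  1 × Br: no H
  1 × Cl: no H
  1 × S: 1 H
  Total hydrogens = 10.
Molecular formula: C12H10BrClO3S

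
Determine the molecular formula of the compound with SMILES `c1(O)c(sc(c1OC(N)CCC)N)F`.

C8H13FN2O2S

Heavy atoms from the SMILES: 8 C, 1 F, 2 N, 2 O, 1 S.
Implicit hydrogens by atom environment:
  4 × C (aromatic): no H
  2 × C: 2 H each → 4
  2 × N: 2 H each → 4
  1 × C: 3 H
  1 × C: 1 H
  1 × F: no H
  1 × O: 1 H
  1 × O: no H
  1 × S (aromatic): no H
  Total hydrogens = 13.
Molecular formula: C8H13FN2O2S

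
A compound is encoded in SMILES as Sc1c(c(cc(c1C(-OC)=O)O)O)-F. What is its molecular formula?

Heavy atoms from the SMILES: 8 C, 1 F, 4 O, 1 S.
Implicit hydrogens by atom environment:
  5 × C (aromatic): no H
  2 × O: 1 H each → 2
  2 × O: no H
  1 × C: 3 H
  1 × C (aromatic): 1 H
  1 × C: no H
  1 × F: no H
  1 × S: 1 H
  Total hydrogens = 7.
Molecular formula: C8H7FO4S

C8H7FO4S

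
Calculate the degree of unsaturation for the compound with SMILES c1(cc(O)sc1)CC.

Molecular formula from the SMILES: C6H8OS.
DoU = (2C + 2 + N − H − X)/2 = (2·6 + 2 + 0 − 8 − 0)/2 = 6/2 = 3.
(Structurally: 1 ring(s) + 2 π bond(s) = 3.)

3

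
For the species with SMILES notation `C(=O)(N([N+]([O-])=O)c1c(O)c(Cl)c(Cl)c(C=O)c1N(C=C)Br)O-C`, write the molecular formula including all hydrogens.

Heavy atoms from the SMILES: 1 Br, 11 C, 2 Cl, 3 N, 6 O.
Implicit hydrogens by atom environment:
  6 × C (aromatic): no H
  4 × O: no H
  2 × C: 1 H each → 2
  2 × Cl: no H
  2 × N: no H
  1 × Br: no H
  1 × C: 3 H
  1 × C: 2 H
  1 × C: no H
  1 × N (charge +1): no H
  1 × O: 1 H
  1 × O (charge -1): no H
  Total hydrogens = 8.
Molecular formula: C11H8BrCl2N3O6

C11H8BrCl2N3O6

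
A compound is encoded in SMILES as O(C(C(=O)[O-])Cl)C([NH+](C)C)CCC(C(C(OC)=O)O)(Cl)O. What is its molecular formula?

Heavy atoms from the SMILES: 11 C, 2 Cl, 1 N, 7 O.
Implicit hydrogens by atom environment:
  4 × O: no H
  3 × C: 3 H each → 9
  3 × C: 1 H each → 3
  3 × C: no H
  2 × C: 2 H each → 4
  2 × Cl: no H
  2 × O: 1 H each → 2
  1 × N (charge +1): 1 H
  1 × O (charge -1): no H
  Total hydrogens = 19.
Molecular formula: C11H19Cl2NO7

C11H19Cl2NO7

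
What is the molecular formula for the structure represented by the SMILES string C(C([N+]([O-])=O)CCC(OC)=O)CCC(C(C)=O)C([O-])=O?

Heavy atoms from the SMILES: 12 C, 1 N, 7 O.
Implicit hydrogens by atom environment:
  5 × C: 2 H each → 10
  5 × O: no H
  3 × C: no H
  2 × C: 3 H each → 6
  2 × C: 1 H each → 2
  2 × O (charge -1): no H
  1 × N (charge +1): no H
  Total hydrogens = 18.
Net charge -1.
Molecular formula: C12H18NO7-

C12H18NO7-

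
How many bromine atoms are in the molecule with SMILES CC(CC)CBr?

The symbol for bromine appears 1 time in the SMILES.

1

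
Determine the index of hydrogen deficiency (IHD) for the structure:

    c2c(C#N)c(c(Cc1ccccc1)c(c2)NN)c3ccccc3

Molecular formula from the SMILES: C20H17N3.
DoU = (2C + 2 + N − H − X)/2 = (2·20 + 2 + 3 − 17 − 0)/2 = 28/2 = 14.
(Structurally: 3 ring(s) + 11 π bond(s) = 14.)

14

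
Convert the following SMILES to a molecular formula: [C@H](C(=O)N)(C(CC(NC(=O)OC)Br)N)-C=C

C9H16BrN3O3

Heavy atoms from the SMILES: 1 Br, 9 C, 3 N, 3 O.
Implicit hydrogens by atom environment:
  4 × C: 1 H each → 4
  3 × O: no H
  2 × C: 2 H each → 4
  2 × C: no H
  2 × N: 2 H each → 4
  1 × Br: no H
  1 × C: 3 H
  1 × N: 1 H
  Total hydrogens = 16.
Molecular formula: C9H16BrN3O3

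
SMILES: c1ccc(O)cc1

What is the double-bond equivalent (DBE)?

4

Molecular formula from the SMILES: C6H6O.
DoU = (2C + 2 + N − H − X)/2 = (2·6 + 2 + 0 − 6 − 0)/2 = 8/2 = 4.
(Structurally: 1 ring(s) + 3 π bond(s) = 4.)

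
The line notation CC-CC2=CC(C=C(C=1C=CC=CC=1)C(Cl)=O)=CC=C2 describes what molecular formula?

Heavy atoms from the SMILES: 18 C, 1 Cl, 1 O.
Implicit hydrogens by atom environment:
  9 × C (aromatic): 1 H each → 9
  3 × C (aromatic): no H
  2 × C: 2 H each → 4
  2 × C: no H
  1 × C: 3 H
  1 × C: 1 H
  1 × Cl: no H
  1 × O: no H
  Total hydrogens = 17.
Molecular formula: C18H17ClO

C18H17ClO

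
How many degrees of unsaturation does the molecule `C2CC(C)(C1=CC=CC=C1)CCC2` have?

5

Molecular formula from the SMILES: C13H18.
DoU = (2C + 2 + N − H − X)/2 = (2·13 + 2 + 0 − 18 − 0)/2 = 10/2 = 5.
(Structurally: 2 ring(s) + 3 π bond(s) = 5.)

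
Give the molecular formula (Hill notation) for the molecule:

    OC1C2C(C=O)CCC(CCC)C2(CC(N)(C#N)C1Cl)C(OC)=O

Heavy atoms from the SMILES: 17 C, 1 Cl, 2 N, 4 O.
Implicit hydrogens by atom environment:
  6 × C: 1 H each → 6
  5 × C: 2 H each → 10
  4 × C: no H
  3 × O: no H
  2 × C: 3 H each → 6
  1 × Cl: no H
  1 × N: 2 H
  1 × N: no H
  1 × O: 1 H
  Total hydrogens = 25.
Molecular formula: C17H25ClN2O4

C17H25ClN2O4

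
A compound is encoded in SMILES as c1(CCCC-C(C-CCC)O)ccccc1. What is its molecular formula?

Heavy atoms from the SMILES: 15 C, 1 O.
Implicit hydrogens by atom environment:
  7 × C: 2 H each → 14
  5 × C (aromatic): 1 H each → 5
  1 × C: 3 H
  1 × C: 1 H
  1 × C (aromatic): no H
  1 × O: 1 H
  Total hydrogens = 24.
Molecular formula: C15H24O

C15H24O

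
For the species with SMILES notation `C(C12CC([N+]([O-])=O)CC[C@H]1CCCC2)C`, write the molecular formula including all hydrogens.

Heavy atoms from the SMILES: 12 C, 1 N, 2 O.
Implicit hydrogens by atom environment:
  8 × C: 2 H each → 16
  2 × C: 1 H each → 2
  1 × C: 3 H
  1 × C: no H
  1 × N (charge +1): no H
  1 × O: no H
  1 × O (charge -1): no H
  Total hydrogens = 21.
Molecular formula: C12H21NO2

C12H21NO2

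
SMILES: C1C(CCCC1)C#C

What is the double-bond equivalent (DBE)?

Molecular formula from the SMILES: C8H12.
DoU = (2C + 2 + N − H − X)/2 = (2·8 + 2 + 0 − 12 − 0)/2 = 6/2 = 3.
(Structurally: 1 ring(s) + 2 π bond(s) = 3.)

3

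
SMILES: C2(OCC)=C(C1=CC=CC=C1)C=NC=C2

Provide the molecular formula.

C13H13NO

Heavy atoms from the SMILES: 13 C, 1 N, 1 O.
Implicit hydrogens by atom environment:
  8 × C (aromatic): 1 H each → 8
  3 × C (aromatic): no H
  1 × C: 3 H
  1 × C: 2 H
  1 × N (aromatic): no H
  1 × O: no H
  Total hydrogens = 13.
Molecular formula: C13H13NO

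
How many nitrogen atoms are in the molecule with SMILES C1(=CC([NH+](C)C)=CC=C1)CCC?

1

The symbol for nitrogen appears 1 time in the SMILES.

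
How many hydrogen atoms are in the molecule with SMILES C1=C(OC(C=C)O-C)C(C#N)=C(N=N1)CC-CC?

17

Hydrogens are implicit in SMILES; fill each atom to its normal valence:
  4 × C: 2 H each → 8
  3 × C (aromatic): no H
  2 × C: 3 H each → 6
  2 × C: 1 H each → 2
  2 × N (aromatic): no H
  2 × O: no H
  1 × C (aromatic): 1 H
  1 × C: no H
  1 × N: no H
  Total hydrogens = 17.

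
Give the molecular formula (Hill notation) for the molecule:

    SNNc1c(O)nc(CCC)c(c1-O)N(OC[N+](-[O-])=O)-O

C9H15N5O6S

Heavy atoms from the SMILES: 9 C, 5 N, 6 O, 1 S.
Implicit hydrogens by atom environment:
  5 × C (aromatic): no H
  3 × C: 2 H each → 6
  3 × O: 1 H each → 3
  2 × N: 1 H each → 2
  2 × O: no H
  1 × C: 3 H
  1 × N (aromatic): no H
  1 × N: no H
  1 × N (charge +1): no H
  1 × O (charge -1): no H
  1 × S: 1 H
  Total hydrogens = 15.
Molecular formula: C9H15N5O6S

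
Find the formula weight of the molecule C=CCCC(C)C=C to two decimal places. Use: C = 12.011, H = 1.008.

110.20

Molecular formula: C8H14.
M = 8×12.011 + 14×1.008 = 110.20 g/mol.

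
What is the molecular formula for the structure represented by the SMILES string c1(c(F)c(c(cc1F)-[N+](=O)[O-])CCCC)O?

Heavy atoms from the SMILES: 10 C, 2 F, 1 N, 3 O.
Implicit hydrogens by atom environment:
  5 × C (aromatic): no H
  3 × C: 2 H each → 6
  2 × F: no H
  1 × C: 3 H
  1 × C (aromatic): 1 H
  1 × N (charge +1): no H
  1 × O: 1 H
  1 × O: no H
  1 × O (charge -1): no H
  Total hydrogens = 11.
Molecular formula: C10H11F2NO3

C10H11F2NO3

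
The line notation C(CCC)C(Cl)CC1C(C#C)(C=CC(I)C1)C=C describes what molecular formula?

C16H22ClI

Heavy atoms from the SMILES: 16 C, 1 Cl, 1 I.
Implicit hydrogens by atom environment:
  7 × C: 1 H each → 7
  6 × C: 2 H each → 12
  2 × C: no H
  1 × C: 3 H
  1 × Cl: no H
  1 × I: no H
  Total hydrogens = 22.
Molecular formula: C16H22ClI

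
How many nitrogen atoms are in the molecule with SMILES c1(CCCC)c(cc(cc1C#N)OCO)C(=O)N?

2

The symbol for nitrogen appears 2 times in the SMILES.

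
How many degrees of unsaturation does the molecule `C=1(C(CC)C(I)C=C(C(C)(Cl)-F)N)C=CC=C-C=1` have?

5

Molecular formula from the SMILES: C14H18ClFIN.
DoU = (2C + 2 + N − H − X)/2 = (2·14 + 2 + 1 − 18 − 3)/2 = 10/2 = 5.
(Structurally: 1 ring(s) + 4 π bond(s) = 5.)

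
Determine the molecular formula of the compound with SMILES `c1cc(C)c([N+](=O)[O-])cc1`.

C7H7NO2

Heavy atoms from the SMILES: 7 C, 1 N, 2 O.
Implicit hydrogens by atom environment:
  4 × C (aromatic): 1 H each → 4
  2 × C (aromatic): no H
  1 × C: 3 H
  1 × N (charge +1): no H
  1 × O: no H
  1 × O (charge -1): no H
  Total hydrogens = 7.
Molecular formula: C7H7NO2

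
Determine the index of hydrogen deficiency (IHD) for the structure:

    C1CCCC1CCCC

1

Molecular formula from the SMILES: C9H18.
DoU = (2C + 2 + N − H − X)/2 = (2·9 + 2 + 0 − 18 − 0)/2 = 2/2 = 1.
(Structurally: 1 ring(s) + 0 π bond(s) = 1.)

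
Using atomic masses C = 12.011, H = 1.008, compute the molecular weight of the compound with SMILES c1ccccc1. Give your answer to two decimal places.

78.11

Molecular formula: C6H6.
M = 6×12.011 + 6×1.008 = 78.11 g/mol.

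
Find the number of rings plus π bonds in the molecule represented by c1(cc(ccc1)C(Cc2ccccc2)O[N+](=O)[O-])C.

9

Molecular formula from the SMILES: C15H15NO3.
DoU = (2C + 2 + N − H − X)/2 = (2·15 + 2 + 1 − 15 − 0)/2 = 18/2 = 9.
(Structurally: 2 ring(s) + 7 π bond(s) = 9.)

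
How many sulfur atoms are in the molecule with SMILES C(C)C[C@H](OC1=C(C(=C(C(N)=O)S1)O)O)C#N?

The symbol for sulfur appears 1 time in the SMILES.

1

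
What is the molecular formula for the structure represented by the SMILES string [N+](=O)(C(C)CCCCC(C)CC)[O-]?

Heavy atoms from the SMILES: 10 C, 1 N, 2 O.
Implicit hydrogens by atom environment:
  5 × C: 2 H each → 10
  3 × C: 3 H each → 9
  2 × C: 1 H each → 2
  1 × N (charge +1): no H
  1 × O: no H
  1 × O (charge -1): no H
  Total hydrogens = 21.
Molecular formula: C10H21NO2

C10H21NO2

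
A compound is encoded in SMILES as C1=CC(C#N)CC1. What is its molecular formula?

C6H7N

Heavy atoms from the SMILES: 6 C, 1 N.
Implicit hydrogens by atom environment:
  3 × C: 1 H each → 3
  2 × C: 2 H each → 4
  1 × C: no H
  1 × N: no H
  Total hydrogens = 7.
Molecular formula: C6H7N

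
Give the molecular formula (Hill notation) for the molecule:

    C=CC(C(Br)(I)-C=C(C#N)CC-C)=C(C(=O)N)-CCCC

C16H22BrIN2O

Heavy atoms from the SMILES: 1 Br, 16 C, 1 I, 2 N, 1 O.
Implicit hydrogens by atom environment:
  6 × C: 2 H each → 12
  6 × C: no H
  2 × C: 3 H each → 6
  2 × C: 1 H each → 2
  1 × Br: no H
  1 × I: no H
  1 × N: 2 H
  1 × N: no H
  1 × O: no H
  Total hydrogens = 22.
Molecular formula: C16H22BrIN2O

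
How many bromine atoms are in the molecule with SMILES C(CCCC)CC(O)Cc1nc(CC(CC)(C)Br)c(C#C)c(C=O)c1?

The symbol for bromine appears 1 time in the SMILES.

1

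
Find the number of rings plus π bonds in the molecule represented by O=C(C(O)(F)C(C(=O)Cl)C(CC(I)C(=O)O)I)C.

3

Molecular formula from the SMILES: C9H10ClFI2O5.
DoU = (2C + 2 + N − H − X)/2 = (2·9 + 2 + 0 − 10 − 4)/2 = 6/2 = 3.
(Structurally: 0 ring(s) + 3 π bond(s) = 3.)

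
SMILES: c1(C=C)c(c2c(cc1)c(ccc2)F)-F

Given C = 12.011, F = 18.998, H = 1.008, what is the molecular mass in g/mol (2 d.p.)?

190.19

Molecular formula: C12H8F2.
M = 12×12.011 + 2×18.998 + 8×1.008 = 190.19 g/mol.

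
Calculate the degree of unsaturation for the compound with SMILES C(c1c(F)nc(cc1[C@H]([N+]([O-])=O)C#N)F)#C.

9

Molecular formula from the SMILES: C9H3F2N3O2.
DoU = (2C + 2 + N − H − X)/2 = (2·9 + 2 + 3 − 3 − 2)/2 = 18/2 = 9.
(Structurally: 1 ring(s) + 8 π bond(s) = 9.)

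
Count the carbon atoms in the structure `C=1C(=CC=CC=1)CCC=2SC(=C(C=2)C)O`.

The symbol for carbon appears 13 times in the SMILES.

13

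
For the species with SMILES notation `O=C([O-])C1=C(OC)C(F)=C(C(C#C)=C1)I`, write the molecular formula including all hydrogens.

C10H5FIO3-

Heavy atoms from the SMILES: 10 C, 1 F, 1 I, 3 O.
Implicit hydrogens by atom environment:
  5 × C (aromatic): no H
  2 × C: no H
  2 × O: no H
  1 × C: 3 H
  1 × C (aromatic): 1 H
  1 × C: 1 H
  1 × F: no H
  1 × I: no H
  1 × O (charge -1): no H
  Total hydrogens = 5.
Net charge -1.
Molecular formula: C10H5FIO3-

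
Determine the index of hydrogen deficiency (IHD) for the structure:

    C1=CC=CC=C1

Molecular formula from the SMILES: C6H6.
DoU = (2C + 2 + N − H − X)/2 = (2·6 + 2 + 0 − 6 − 0)/2 = 8/2 = 4.
(Structurally: 1 ring(s) + 3 π bond(s) = 4.)

4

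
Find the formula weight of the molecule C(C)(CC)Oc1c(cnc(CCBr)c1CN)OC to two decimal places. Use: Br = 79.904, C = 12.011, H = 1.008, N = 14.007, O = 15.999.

317.23

Molecular formula: C13H21BrN2O2.
M = 1×79.904 + 13×12.011 + 21×1.008 + 2×14.007 + 2×15.999 = 317.23 g/mol.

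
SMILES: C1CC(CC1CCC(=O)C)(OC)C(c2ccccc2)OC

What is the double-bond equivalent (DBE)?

Molecular formula from the SMILES: C18H26O3.
DoU = (2C + 2 + N − H − X)/2 = (2·18 + 2 + 0 − 26 − 0)/2 = 12/2 = 6.
(Structurally: 2 ring(s) + 4 π bond(s) = 6.)

6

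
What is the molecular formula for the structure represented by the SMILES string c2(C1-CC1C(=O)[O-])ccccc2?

Heavy atoms from the SMILES: 10 C, 2 O.
Implicit hydrogens by atom environment:
  5 × C (aromatic): 1 H each → 5
  2 × C: 1 H each → 2
  1 × C: 2 H
  1 × C: no H
  1 × C (aromatic): no H
  1 × O: no H
  1 × O (charge -1): no H
  Total hydrogens = 9.
Net charge -1.
Molecular formula: C10H9O2-

C10H9O2-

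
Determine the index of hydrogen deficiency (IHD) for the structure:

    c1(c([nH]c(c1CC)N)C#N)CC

Molecular formula from the SMILES: C9H13N3.
DoU = (2C + 2 + N − H − X)/2 = (2·9 + 2 + 3 − 13 − 0)/2 = 10/2 = 5.
(Structurally: 1 ring(s) + 4 π bond(s) = 5.)

5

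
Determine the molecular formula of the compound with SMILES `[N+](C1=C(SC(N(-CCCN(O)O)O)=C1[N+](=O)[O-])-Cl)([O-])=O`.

C7H9ClN4O7S

Heavy atoms from the SMILES: 7 C, 1 Cl, 4 N, 7 O, 1 S.
Implicit hydrogens by atom environment:
  4 × C (aromatic): no H
  3 × C: 2 H each → 6
  3 × O: 1 H each → 3
  2 × N: no H
  2 × N (charge +1): no H
  2 × O: no H
  2 × O (charge -1): no H
  1 × Cl: no H
  1 × S (aromatic): no H
  Total hydrogens = 9.
Molecular formula: C7H9ClN4O7S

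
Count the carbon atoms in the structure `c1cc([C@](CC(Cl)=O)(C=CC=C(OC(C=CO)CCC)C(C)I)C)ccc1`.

The symbol for carbon appears 22 times in the SMILES. Lowercase c denotes aromatic carbon and counts toward C.

22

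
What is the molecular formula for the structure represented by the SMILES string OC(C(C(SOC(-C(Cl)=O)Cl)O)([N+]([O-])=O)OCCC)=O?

Heavy atoms from the SMILES: 8 C, 2 Cl, 1 N, 8 O, 1 S.
Implicit hydrogens by atom environment:
  5 × O: no H
  3 × C: no H
  2 × C: 2 H each → 4
  2 × C: 1 H each → 2
  2 × Cl: no H
  2 × O: 1 H each → 2
  1 × C: 3 H
  1 × N (charge +1): no H
  1 × O (charge -1): no H
  1 × S: no H
  Total hydrogens = 11.
Molecular formula: C8H11Cl2NO8S

C8H11Cl2NO8S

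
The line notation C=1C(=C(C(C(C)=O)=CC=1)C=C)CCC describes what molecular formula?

C13H16O

Heavy atoms from the SMILES: 13 C, 1 O.
Implicit hydrogens by atom environment:
  3 × C: 2 H each → 6
  3 × C (aromatic): 1 H each → 3
  3 × C (aromatic): no H
  2 × C: 3 H each → 6
  1 × C: 1 H
  1 × C: no H
  1 × O: no H
  Total hydrogens = 16.
Molecular formula: C13H16O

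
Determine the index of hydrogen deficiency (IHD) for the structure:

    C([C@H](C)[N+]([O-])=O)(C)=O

2

Molecular formula from the SMILES: C4H7NO3.
DoU = (2C + 2 + N − H − X)/2 = (2·4 + 2 + 1 − 7 − 0)/2 = 4/2 = 2.
(Structurally: 0 ring(s) + 2 π bond(s) = 2.)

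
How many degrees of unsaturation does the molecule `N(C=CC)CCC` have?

Molecular formula from the SMILES: C6H13N.
DoU = (2C + 2 + N − H − X)/2 = (2·6 + 2 + 1 − 13 − 0)/2 = 2/2 = 1.
(Structurally: 0 ring(s) + 1 π bond(s) = 1.)

1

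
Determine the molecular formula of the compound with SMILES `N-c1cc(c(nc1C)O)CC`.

Heavy atoms from the SMILES: 8 C, 2 N, 1 O.
Implicit hydrogens by atom environment:
  4 × C (aromatic): no H
  2 × C: 3 H each → 6
  1 × C: 2 H
  1 × C (aromatic): 1 H
  1 × N: 2 H
  1 × N (aromatic): no H
  1 × O: 1 H
  Total hydrogens = 12.
Molecular formula: C8H12N2O

C8H12N2O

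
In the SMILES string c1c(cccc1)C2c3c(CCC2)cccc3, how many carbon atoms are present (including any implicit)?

16

The symbol for carbon appears 16 times in the SMILES. Lowercase c denotes aromatic carbon and counts toward C.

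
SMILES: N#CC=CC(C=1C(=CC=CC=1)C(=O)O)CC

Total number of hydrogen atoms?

13

Hydrogens are implicit in SMILES; fill each atom to its normal valence:
  4 × C (aromatic): 1 H each → 4
  3 × C: 1 H each → 3
  2 × C (aromatic): no H
  2 × C: no H
  1 × C: 3 H
  1 × C: 2 H
  1 × N: no H
  1 × O: 1 H
  1 × O: no H
  Total hydrogens = 13.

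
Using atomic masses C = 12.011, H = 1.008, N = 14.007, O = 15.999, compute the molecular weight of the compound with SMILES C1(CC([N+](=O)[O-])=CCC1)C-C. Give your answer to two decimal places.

155.20

Molecular formula: C8H13NO2.
M = 8×12.011 + 13×1.008 + 1×14.007 + 2×15.999 = 155.20 g/mol.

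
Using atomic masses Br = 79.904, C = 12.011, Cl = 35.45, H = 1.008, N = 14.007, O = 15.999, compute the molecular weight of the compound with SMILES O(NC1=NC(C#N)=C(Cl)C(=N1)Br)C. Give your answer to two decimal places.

Molecular formula: C6H4BrClN4O.
M = 1×79.904 + 6×12.011 + 1×35.45 + 4×1.008 + 4×14.007 + 1×15.999 = 263.48 g/mol.

263.48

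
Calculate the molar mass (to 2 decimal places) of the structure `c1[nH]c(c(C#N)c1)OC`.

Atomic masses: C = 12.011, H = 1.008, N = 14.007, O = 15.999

Molecular formula: C6H6N2O.
M = 6×12.011 + 6×1.008 + 2×14.007 + 1×15.999 = 122.13 g/mol.

122.13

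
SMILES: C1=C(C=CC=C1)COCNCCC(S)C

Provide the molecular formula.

Heavy atoms from the SMILES: 12 C, 1 N, 1 O, 1 S.
Implicit hydrogens by atom environment:
  5 × C (aromatic): 1 H each → 5
  4 × C: 2 H each → 8
  1 × C: 3 H
  1 × C: 1 H
  1 × C (aromatic): no H
  1 × N: 1 H
  1 × O: no H
  1 × S: 1 H
  Total hydrogens = 19.
Molecular formula: C12H19NOS

C12H19NOS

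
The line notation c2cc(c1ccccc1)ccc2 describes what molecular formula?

C12H10

Heavy atoms from the SMILES: 12 C.
Implicit hydrogens by atom environment:
  10 × C (aromatic): 1 H each → 10
  2 × C (aromatic): no H
  Total hydrogens = 10.
Molecular formula: C12H10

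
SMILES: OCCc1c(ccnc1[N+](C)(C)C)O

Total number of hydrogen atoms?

17

Hydrogens are implicit in SMILES; fill each atom to its normal valence:
  3 × C: 3 H each → 9
  3 × C (aromatic): no H
  2 × C: 2 H each → 4
  2 × C (aromatic): 1 H each → 2
  2 × O: 1 H each → 2
  1 × N (aromatic): no H
  1 × N (charge +1): no H
  Total hydrogens = 17.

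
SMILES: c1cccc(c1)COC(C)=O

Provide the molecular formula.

C9H10O2

Heavy atoms from the SMILES: 9 C, 2 O.
Implicit hydrogens by atom environment:
  5 × C (aromatic): 1 H each → 5
  2 × O: no H
  1 × C: 3 H
  1 × C: 2 H
  1 × C: no H
  1 × C (aromatic): no H
  Total hydrogens = 10.
Molecular formula: C9H10O2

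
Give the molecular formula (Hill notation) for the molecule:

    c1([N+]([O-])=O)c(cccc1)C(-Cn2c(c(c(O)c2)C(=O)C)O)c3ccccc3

C20H18N2O5

Heavy atoms from the SMILES: 20 C, 2 N, 5 O.
Implicit hydrogens by atom environment:
  10 × C (aromatic): 1 H each → 10
  6 × C (aromatic): no H
  2 × O: 1 H each → 2
  2 × O: no H
  1 × C: 3 H
  1 × C: 2 H
  1 × C: 1 H
  1 × C: no H
  1 × N (aromatic): no H
  1 × N (charge +1): no H
  1 × O (charge -1): no H
  Total hydrogens = 18.
Molecular formula: C20H18N2O5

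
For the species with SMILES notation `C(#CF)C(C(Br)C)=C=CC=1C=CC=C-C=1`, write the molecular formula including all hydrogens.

Heavy atoms from the SMILES: 1 Br, 13 C, 1 F.
Implicit hydrogens by atom environment:
  5 × C (aromatic): 1 H each → 5
  4 × C: no H
  2 × C: 1 H each → 2
  1 × Br: no H
  1 × C: 3 H
  1 × C (aromatic): no H
  1 × F: no H
  Total hydrogens = 10.
Molecular formula: C13H10BrF

C13H10BrF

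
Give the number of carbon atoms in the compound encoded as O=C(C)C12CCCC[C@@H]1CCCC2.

The symbol for carbon appears 12 times in the SMILES.

12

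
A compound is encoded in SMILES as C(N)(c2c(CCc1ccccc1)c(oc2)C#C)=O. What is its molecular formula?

C15H13NO2

Heavy atoms from the SMILES: 15 C, 1 N, 2 O.
Implicit hydrogens by atom environment:
  6 × C (aromatic): 1 H each → 6
  4 × C (aromatic): no H
  2 × C: 2 H each → 4
  2 × C: no H
  1 × C: 1 H
  1 × N: 2 H
  1 × O (aromatic): no H
  1 × O: no H
  Total hydrogens = 13.
Molecular formula: C15H13NO2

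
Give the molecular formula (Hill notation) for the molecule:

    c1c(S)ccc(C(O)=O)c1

C7H6O2S

Heavy atoms from the SMILES: 7 C, 2 O, 1 S.
Implicit hydrogens by atom environment:
  4 × C (aromatic): 1 H each → 4
  2 × C (aromatic): no H
  1 × C: no H
  1 × O: 1 H
  1 × O: no H
  1 × S: 1 H
  Total hydrogens = 6.
Molecular formula: C7H6O2S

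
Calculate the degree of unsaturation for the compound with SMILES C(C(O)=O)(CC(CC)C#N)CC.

Molecular formula from the SMILES: C9H15NO2.
DoU = (2C + 2 + N − H − X)/2 = (2·9 + 2 + 1 − 15 − 0)/2 = 6/2 = 3.
(Structurally: 0 ring(s) + 3 π bond(s) = 3.)

3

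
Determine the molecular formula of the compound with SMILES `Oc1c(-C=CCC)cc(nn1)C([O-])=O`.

Heavy atoms from the SMILES: 9 C, 2 N, 3 O.
Implicit hydrogens by atom environment:
  3 × C (aromatic): no H
  2 × C: 1 H each → 2
  2 × N (aromatic): no H
  1 × C: 3 H
  1 × C: 2 H
  1 × C (aromatic): 1 H
  1 × C: no H
  1 × O: 1 H
  1 × O: no H
  1 × O (charge -1): no H
  Total hydrogens = 9.
Net charge -1.
Molecular formula: C9H9N2O3-

C9H9N2O3-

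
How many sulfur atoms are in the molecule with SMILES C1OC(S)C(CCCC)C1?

1

The symbol for sulfur appears 1 time in the SMILES.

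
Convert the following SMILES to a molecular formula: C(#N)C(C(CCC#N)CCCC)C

C11H18N2

Heavy atoms from the SMILES: 11 C, 2 N.
Implicit hydrogens by atom environment:
  5 × C: 2 H each → 10
  2 × C: 3 H each → 6
  2 × C: 1 H each → 2
  2 × C: no H
  2 × N: no H
  Total hydrogens = 18.
Molecular formula: C11H18N2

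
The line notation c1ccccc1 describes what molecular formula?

Heavy atoms from the SMILES: 6 C.
Implicit hydrogens by atom environment:
  6 × C (aromatic): 1 H each → 6
  Total hydrogens = 6.
Molecular formula: C6H6

C6H6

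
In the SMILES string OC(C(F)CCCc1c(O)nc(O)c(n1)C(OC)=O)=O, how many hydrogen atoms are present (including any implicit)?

13

Hydrogens are implicit in SMILES; fill each atom to its normal valence:
  4 × C (aromatic): no H
  3 × C: 2 H each → 6
  3 × O: 1 H each → 3
  3 × O: no H
  2 × C: no H
  2 × N (aromatic): no H
  1 × C: 3 H
  1 × C: 1 H
  1 × F: no H
  Total hydrogens = 13.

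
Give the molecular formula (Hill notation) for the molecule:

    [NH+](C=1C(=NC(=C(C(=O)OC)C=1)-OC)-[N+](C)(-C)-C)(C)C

[C13H23N3O3]2+

Heavy atoms from the SMILES: 13 C, 3 N, 3 O.
Implicit hydrogens by atom environment:
  7 × C: 3 H each → 21
  4 × C (aromatic): no H
  3 × O: no H
  1 × C (aromatic): 1 H
  1 × C: no H
  1 × N (charge +1): 1 H
  1 × N (aromatic): no H
  1 × N (charge +1): no H
  Total hydrogens = 23.
Net charge +2.
Molecular formula: [C13H23N3O3]2+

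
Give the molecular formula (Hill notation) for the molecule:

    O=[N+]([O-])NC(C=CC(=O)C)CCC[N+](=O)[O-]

C8H13N3O5

Heavy atoms from the SMILES: 8 C, 3 N, 5 O.
Implicit hydrogens by atom environment:
  3 × C: 2 H each → 6
  3 × C: 1 H each → 3
  3 × O: no H
  2 × N (charge +1): no H
  2 × O (charge -1): no H
  1 × C: 3 H
  1 × C: no H
  1 × N: 1 H
  Total hydrogens = 13.
Molecular formula: C8H13N3O5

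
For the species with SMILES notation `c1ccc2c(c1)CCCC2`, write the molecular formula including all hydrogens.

C10H12

Heavy atoms from the SMILES: 10 C.
Implicit hydrogens by atom environment:
  4 × C: 2 H each → 8
  4 × C (aromatic): 1 H each → 4
  2 × C (aromatic): no H
  Total hydrogens = 12.
Molecular formula: C10H12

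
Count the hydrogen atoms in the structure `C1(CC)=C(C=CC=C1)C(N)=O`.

Hydrogens are implicit in SMILES; fill each atom to its normal valence:
  4 × C (aromatic): 1 H each → 4
  2 × C (aromatic): no H
  1 × C: 3 H
  1 × C: 2 H
  1 × C: no H
  1 × N: 2 H
  1 × O: no H
  Total hydrogens = 11.

11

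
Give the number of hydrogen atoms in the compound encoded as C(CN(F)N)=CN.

8

Hydrogens are implicit in SMILES; fill each atom to its normal valence:
  2 × C: 1 H each → 2
  2 × N: 2 H each → 4
  1 × C: 2 H
  1 × F: no H
  1 × N: no H
  Total hydrogens = 8.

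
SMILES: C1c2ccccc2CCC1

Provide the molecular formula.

C10H12

Heavy atoms from the SMILES: 10 C.
Implicit hydrogens by atom environment:
  4 × C: 2 H each → 8
  4 × C (aromatic): 1 H each → 4
  2 × C (aromatic): no H
  Total hydrogens = 12.
Molecular formula: C10H12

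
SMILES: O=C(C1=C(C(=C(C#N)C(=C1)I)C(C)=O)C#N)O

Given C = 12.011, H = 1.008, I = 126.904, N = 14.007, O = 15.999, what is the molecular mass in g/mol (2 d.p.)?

Molecular formula: C11H5IN2O3.
M = 11×12.011 + 5×1.008 + 1×126.904 + 2×14.007 + 3×15.999 = 340.08 g/mol.

340.08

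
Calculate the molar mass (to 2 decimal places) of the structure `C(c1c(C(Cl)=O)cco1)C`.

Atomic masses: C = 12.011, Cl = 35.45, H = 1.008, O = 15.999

158.58

Molecular formula: C7H7ClO2.
M = 7×12.011 + 1×35.45 + 7×1.008 + 2×15.999 = 158.58 g/mol.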